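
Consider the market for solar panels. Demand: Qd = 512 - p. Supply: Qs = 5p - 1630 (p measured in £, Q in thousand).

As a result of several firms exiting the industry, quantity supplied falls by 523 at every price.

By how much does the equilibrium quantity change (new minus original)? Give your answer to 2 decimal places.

-87.17

Initially, 512 - p = 5p - 1630, so 2142 = 6p and p = 357, Q = 155.
The new curves are Qd = 512 - p (demand) and Qs = 5p - 2153 (supply).
Equate the new curves: 512 - p = 5p - 2153, giving 2665 = 6p, p = 2665/6 ≈ 444.1667, Q = 407/6 ≈ 67.8333.
ΔQ = 67.8333 − 155 = -87.17.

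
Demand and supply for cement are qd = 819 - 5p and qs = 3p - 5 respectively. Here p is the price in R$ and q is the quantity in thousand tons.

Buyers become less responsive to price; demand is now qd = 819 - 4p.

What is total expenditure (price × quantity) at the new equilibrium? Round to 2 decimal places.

40981.39

Original equilibrium: 819 - 5p = 3p - 5 gives 824 = 8p, so p = 103 and q = 304.
With the change applied: demand qd = 819 - 4p, supply qs = 3p - 5.
Setting them equal: 819 - 4p = 3p - 5 → 824 = 7p, so p = 824/7 ≈ 117.7143 and q = 2437/7 ≈ 348.1429.
New expenditure = 117.7143 × 348.1429 = 40981.39.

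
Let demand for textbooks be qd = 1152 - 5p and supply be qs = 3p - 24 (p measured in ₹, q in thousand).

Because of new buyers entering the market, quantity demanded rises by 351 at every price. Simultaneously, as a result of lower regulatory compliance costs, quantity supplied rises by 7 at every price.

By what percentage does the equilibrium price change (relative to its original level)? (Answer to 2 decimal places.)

Initially, 1152 - 5p = 3p - 24, so 1176 = 8p and p = 147, q = 417.
The new curves are qd = 1503 - 5p (demand) and qs = 3p - 17 (supply).
Setting them equal: 1503 - 5p = 3p - 17 → 1520 = 8p, so p = 190 and q = 553.
%Δp = (190 − 147) / 147 × 100 = +29.25%.

+29.25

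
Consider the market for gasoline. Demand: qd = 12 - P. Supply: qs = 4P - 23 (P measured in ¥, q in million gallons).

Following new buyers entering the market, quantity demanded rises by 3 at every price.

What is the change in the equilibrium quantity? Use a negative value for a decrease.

+2.4

Before the shock: 12 - P = 4P - 23 ⇒ 35 = 5P ⇒ P = 7, q = 5.
The new curves are qd = 15 - P (demand) and qs = 4P - 23 (supply).
Setting them equal: 15 - P = 4P - 23 → 38 = 5P, so P = 7.6 and q = 7.4.
Δq = 7.4 − 5 = +2.4.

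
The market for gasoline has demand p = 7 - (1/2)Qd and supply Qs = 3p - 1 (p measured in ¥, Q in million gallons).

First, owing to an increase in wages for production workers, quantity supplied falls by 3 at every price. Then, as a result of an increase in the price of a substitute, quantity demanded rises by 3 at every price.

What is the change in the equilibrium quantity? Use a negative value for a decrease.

+0.6

Before the shock: 14 - 2p = 3p - 1 ⇒ 15 = 5p ⇒ p = 3, Q = 8.
The shock moves the curves to Qd = 17 - 2p and Qs = 3p - 4.
Setting them equal: 17 - 2p = 3p - 4 → 21 = 5p, so p = 4.2 and Q = 8.6.
ΔQ = 8.6 − 8 = +0.6.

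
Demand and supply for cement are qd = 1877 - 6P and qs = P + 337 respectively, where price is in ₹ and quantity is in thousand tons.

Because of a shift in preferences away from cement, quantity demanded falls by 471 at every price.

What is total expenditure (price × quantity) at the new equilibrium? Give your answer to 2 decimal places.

Before the shock: 1877 - 6P = P + 337 ⇒ 1540 = 7P ⇒ P = 220, q = 557.
After the shift, demand is qd = 1406 - 6P and supply is qs = P + 337.
New equilibrium: 1406 - 6P = P + 337 ⇒ 1069 = 7P ⇒ P = 1069/7 ≈ 152.7143, q = 3428/7 ≈ 489.7143.
New expenditure = 152.7143 × 489.7143 = 74786.37.

74786.37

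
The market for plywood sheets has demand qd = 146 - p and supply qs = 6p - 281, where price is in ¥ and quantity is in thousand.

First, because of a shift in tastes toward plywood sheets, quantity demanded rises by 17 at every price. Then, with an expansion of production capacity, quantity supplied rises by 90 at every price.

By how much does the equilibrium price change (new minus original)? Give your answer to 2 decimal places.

-10.43

Original equilibrium: 146 - p = 6p - 281 gives 427 = 7p, so p = 61 and q = 85.
The new curves are qd = 163 - p (demand) and qs = 6p - 191 (supply).
New equilibrium: 163 - p = 6p - 191 ⇒ 354 = 7p ⇒ p = 354/7 ≈ 50.5714, q = 787/7 ≈ 112.4286.
Δp = 50.5714 − 61 = -10.43.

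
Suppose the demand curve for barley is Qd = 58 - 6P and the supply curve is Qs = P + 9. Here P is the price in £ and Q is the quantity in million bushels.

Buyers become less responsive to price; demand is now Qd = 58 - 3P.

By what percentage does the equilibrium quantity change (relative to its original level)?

+32.8125

Initially, 58 - 6P = P + 9, so 49 = 7P and P = 7, Q = 16.
With the change applied: demand Qd = 58 - 3P, supply Qs = P + 9.
Setting them equal: 58 - 3P = P + 9 → 49 = 4P, so P = 12.25 and Q = 21.25.
%ΔQ = (21.25 − 16) / 16 × 100 = +32.8125%.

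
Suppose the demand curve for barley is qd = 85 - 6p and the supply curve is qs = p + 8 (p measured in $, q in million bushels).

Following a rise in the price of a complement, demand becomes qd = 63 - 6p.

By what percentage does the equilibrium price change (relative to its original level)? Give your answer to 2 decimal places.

-28.57

Initially, 85 - 6p = p + 8, so 77 = 7p and p = 11, q = 19.
The shock moves the curves to qd = 63 - 6p and qs = p + 8.
Clearing the new market: 63 - 6p = p + 8, so p = 55/7 ≈ 7.8571 and q = 111/7 ≈ 15.8571.
%Δp = (7.8571 − 11) / 11 × 100 = -28.57%.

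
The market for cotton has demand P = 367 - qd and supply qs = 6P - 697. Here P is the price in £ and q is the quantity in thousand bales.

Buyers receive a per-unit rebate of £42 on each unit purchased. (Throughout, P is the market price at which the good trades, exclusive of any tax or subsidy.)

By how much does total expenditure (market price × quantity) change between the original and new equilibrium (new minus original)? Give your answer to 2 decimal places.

+6978.00

Initially, 367 - P = 6P - 697, so 1064 = 7P and P = 152, q = 215.
Since buyers' out-of-pocket price is the market price minus the rebate, the effective demand curve becomes qd = 409 - P.
New equilibrium: 409 - P = 6P - 697 ⇒ 1106 = 7P ⇒ P = 158, q = 251.
Expenditure moves from 152×215 = 32680 to 158×251 = 39658; change = +6978.00.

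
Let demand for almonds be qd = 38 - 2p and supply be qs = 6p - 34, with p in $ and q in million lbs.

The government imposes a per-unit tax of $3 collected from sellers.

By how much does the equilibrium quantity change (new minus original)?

-4.5

Solve the original market: 38 - 2p = 6p - 34, hence p = 9 and q = 20.
Since sellers keep the price net of the tax, the effective supply curve becomes qs = 6p - 52.
Equate the new curves: 38 - 2p = 6p - 52, giving 90 = 8p, p = 11.25, q = 15.5.
Δq = 15.5 − 20 = -4.5.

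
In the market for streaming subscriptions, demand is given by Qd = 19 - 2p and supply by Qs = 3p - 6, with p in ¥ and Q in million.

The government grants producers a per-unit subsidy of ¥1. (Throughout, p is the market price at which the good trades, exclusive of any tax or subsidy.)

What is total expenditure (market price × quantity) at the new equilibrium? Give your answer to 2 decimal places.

44.88

Original equilibrium: 19 - 2p = 3p - 6 gives 25 = 5p, so p = 5 and Q = 9.
Since sellers receive the price plus the subsidy, the effective supply curve becomes Qs = 3p - 3.
Setting them equal: 19 - 2p = 3p - 3 → 22 = 5p, so p = 4.4 and Q = 10.2.
New expenditure = 4.4 × 10.2 = 44.88.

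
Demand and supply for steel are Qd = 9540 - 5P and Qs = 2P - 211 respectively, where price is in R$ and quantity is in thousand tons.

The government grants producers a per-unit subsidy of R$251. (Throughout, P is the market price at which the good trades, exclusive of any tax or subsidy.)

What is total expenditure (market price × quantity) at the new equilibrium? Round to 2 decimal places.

3876086.02

Initially, 9540 - 5P = 2P - 211, so 9751 = 7P and P = 1393, Q = 2575.
Since sellers receive the price plus the subsidy, the effective supply curve becomes Qs = 2P + 291.
New equilibrium: 9540 - 5P = 2P + 291 ⇒ 9249 = 7P ⇒ P = 9249/7 ≈ 1321.2857, Q = 20535/7 ≈ 2933.5714.
New expenditure = 1321.2857 × 2933.5714 = 3876086.02.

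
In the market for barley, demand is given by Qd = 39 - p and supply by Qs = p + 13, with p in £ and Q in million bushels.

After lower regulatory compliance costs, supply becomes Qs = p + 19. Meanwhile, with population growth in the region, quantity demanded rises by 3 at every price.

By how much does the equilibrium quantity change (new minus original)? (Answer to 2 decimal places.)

+4.50

Solve the original market: 39 - p = p + 13, hence p = 13 and Q = 26.
After the shift, demand is Qd = 42 - p and supply is Qs = p + 19.
Clearing the new market: 42 - p = p + 19, so p = 11.5 and Q = 30.5.
ΔQ = 30.5 − 26 = +4.50.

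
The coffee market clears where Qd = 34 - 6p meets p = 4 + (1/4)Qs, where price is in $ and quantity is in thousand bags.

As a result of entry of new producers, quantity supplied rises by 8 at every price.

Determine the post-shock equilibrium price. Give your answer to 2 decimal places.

4.20

Solve the original market: 34 - 6p = 4p - 16, hence p = 5 and Q = 4.
The new curves are Qd = 34 - 6p (demand) and Qs = 4p - 8 (supply).
New equilibrium: 34 - 6p = 4p - 8 ⇒ 42 = 10p ⇒ p = 4.2, Q = 8.8.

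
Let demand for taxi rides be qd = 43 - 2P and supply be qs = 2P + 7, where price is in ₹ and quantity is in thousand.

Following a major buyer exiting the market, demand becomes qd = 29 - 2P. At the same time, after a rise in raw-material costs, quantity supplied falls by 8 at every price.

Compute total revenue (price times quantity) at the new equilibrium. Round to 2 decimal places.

Before the shock: 43 - 2P = 2P + 7 ⇒ 36 = 4P ⇒ P = 9, q = 25.
With the change applied: demand qd = 29 - 2P, supply qs = 2P - 1.
New equilibrium: 29 - 2P = 2P - 1 ⇒ 30 = 4P ⇒ P = 7.5, q = 14.
New expenditure = 7.5 × 14 = 105.00.

105.00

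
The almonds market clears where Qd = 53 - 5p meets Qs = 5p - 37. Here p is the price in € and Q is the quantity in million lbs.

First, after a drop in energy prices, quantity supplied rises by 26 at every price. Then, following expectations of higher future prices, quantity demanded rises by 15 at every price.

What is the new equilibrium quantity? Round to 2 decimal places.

28.50

Solve the original market: 53 - 5p = 5p - 37, hence p = 9 and Q = 8.
With the change applied: demand Qd = 68 - 5p, supply Qs = 5p - 11.
Equate the new curves: 68 - 5p = 5p - 11, giving 79 = 10p, p = 7.9, Q = 28.5.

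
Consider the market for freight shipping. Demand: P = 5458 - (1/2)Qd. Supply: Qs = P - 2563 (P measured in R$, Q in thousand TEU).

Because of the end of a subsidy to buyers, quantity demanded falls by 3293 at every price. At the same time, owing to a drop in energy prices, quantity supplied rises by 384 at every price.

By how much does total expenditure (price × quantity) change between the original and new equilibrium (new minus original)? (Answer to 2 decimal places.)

-5115542.22

Original equilibrium: 10916 - 2P = P - 2563 gives 13479 = 3P, so P = 4493 and Q = 1930.
The shock moves the curves to Qd = 7623 - 2P and Qs = P - 2179.
Setting them equal: 7623 - 2P = P - 2179 → 9802 = 3P, so P = 9802/3 ≈ 3267.3333 and Q = 3265/3 ≈ 1088.3333.
Expenditure moves from 4493×1930 = 8671490 to 3267.3333×1088.3333 = 3555947.7778; change = -5115542.22.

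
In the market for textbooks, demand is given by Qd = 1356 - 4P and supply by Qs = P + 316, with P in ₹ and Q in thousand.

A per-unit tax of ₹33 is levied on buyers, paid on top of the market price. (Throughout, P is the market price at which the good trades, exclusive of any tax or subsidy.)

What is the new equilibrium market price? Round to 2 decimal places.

181.60

Original equilibrium: 1356 - 4P = P + 316 gives 1040 = 5P, so P = 208 and Q = 524.
Since buyers pay the price plus the tax, the effective demand curve becomes Qd = 1224 - 4P.
Clearing the new market: 1224 - 4P = P + 316, so P = 181.6 and Q = 497.6.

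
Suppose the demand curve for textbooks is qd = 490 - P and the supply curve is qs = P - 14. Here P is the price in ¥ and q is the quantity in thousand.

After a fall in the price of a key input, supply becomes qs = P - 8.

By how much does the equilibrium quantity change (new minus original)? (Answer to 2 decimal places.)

Before the shock: 490 - P = P - 14 ⇒ 504 = 2P ⇒ P = 252, q = 238.
The new curves are qd = 490 - P (demand) and qs = P - 8 (supply).
New equilibrium: 490 - P = P - 8 ⇒ 498 = 2P ⇒ P = 249, q = 241.
Δq = 241 − 238 = +3.00.

+3.00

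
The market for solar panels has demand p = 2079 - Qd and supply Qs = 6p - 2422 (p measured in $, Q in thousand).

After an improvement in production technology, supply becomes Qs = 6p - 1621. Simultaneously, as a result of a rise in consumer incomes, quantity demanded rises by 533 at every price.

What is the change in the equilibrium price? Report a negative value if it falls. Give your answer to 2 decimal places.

Initially, 2079 - p = 6p - 2422, so 4501 = 7p and p = 643, Q = 1436.
With the change applied: demand Qd = 2612 - p, supply Qs = 6p - 1621.
Equate the new curves: 2612 - p = 6p - 1621, giving 4233 = 7p, p = 4233/7 ≈ 604.7143, Q = 14051/7 ≈ 2007.2857.
Δp = 604.7143 − 643 = -38.29.

-38.29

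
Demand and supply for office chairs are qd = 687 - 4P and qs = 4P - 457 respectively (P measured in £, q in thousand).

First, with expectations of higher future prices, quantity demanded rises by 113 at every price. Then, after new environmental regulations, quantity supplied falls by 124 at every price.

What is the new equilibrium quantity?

Solve the original market: 687 - 4P = 4P - 457, hence P = 143 and q = 115.
With the change applied: demand qd = 800 - 4P, supply qs = 4P - 581.
Setting them equal: 800 - 4P = 4P - 581 → 1381 = 8P, so P = 172.625 and q = 109.5.

109.5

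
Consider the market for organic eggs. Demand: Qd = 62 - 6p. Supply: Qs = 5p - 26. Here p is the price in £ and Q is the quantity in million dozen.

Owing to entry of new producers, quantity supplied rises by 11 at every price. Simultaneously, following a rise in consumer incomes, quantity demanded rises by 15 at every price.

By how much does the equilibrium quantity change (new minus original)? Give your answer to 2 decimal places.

+12.82

Solve the original market: 62 - 6p = 5p - 26, hence p = 8 and Q = 14.
After the shift, demand is Qd = 77 - 6p and supply is Qs = 5p - 15.
Clearing the new market: 77 - 6p = 5p - 15, so p = 92/11 ≈ 8.3636 and Q = 295/11 ≈ 26.8182.
ΔQ = 26.8182 − 14 = +12.82.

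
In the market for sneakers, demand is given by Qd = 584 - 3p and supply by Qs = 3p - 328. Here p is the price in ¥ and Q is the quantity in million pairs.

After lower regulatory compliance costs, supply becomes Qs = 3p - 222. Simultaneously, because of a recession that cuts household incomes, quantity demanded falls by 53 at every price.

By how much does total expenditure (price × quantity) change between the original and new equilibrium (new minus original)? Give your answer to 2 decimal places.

Initially, 584 - 3p = 3p - 328, so 912 = 6p and p = 152, Q = 128.
The shock moves the curves to Qd = 531 - 3p and Qs = 3p - 222.
Setting them equal: 531 - 3p = 3p - 222 → 753 = 6p, so p = 125.5 and Q = 154.5.
Expenditure moves from 152×128 = 19456 to 125.5×154.5 = 19389.75; change = -66.25.

-66.25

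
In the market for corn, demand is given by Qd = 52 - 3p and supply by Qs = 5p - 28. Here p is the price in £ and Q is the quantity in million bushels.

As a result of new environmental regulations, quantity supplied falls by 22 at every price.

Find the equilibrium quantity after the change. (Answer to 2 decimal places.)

Initially, 52 - 3p = 5p - 28, so 80 = 8p and p = 10, Q = 22.
The shock moves the curves to Qd = 52 - 3p and Qs = 5p - 50.
Equate the new curves: 52 - 3p = 5p - 50, giving 102 = 8p, p = 12.75, Q = 13.75.

13.75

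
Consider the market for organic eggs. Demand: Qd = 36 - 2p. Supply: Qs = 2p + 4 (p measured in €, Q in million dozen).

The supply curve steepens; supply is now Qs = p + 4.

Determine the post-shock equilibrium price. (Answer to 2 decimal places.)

Solve the original market: 36 - 2p = 2p + 4, hence p = 8 and Q = 20.
The new curves are Qd = 36 - 2p (demand) and Qs = p + 4 (supply).
Setting them equal: 36 - 2p = p + 4 → 32 = 3p, so p = 32/3 ≈ 10.6667 and Q = 44/3 ≈ 14.6667.

10.67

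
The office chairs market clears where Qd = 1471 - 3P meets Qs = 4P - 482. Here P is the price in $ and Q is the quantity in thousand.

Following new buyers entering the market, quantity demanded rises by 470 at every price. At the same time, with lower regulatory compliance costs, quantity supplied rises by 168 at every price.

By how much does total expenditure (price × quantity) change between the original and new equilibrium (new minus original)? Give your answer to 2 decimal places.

Initially, 1471 - 3P = 4P - 482, so 1953 = 7P and P = 279, Q = 634.
With the change applied: demand Qd = 1941 - 3P, supply Qs = 4P - 314.
New equilibrium: 1941 - 3P = 4P - 314 ⇒ 2255 = 7P ⇒ P = 2255/7 ≈ 322.1429, Q = 6822/7 ≈ 974.5714.
Expenditure moves from 279×634 = 176886 to 322.1429×974.5714 = 313951.2245; change = +137065.22.

+137065.22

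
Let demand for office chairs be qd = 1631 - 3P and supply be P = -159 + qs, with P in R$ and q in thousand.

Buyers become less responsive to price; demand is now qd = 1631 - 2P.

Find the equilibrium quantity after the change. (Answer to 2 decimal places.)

Before the shock: 1631 - 3P = P + 159 ⇒ 1472 = 4P ⇒ P = 368, q = 527.
With the change applied: demand qd = 1631 - 2P, supply qs = P + 159.
Setting them equal: 1631 - 2P = P + 159 → 1472 = 3P, so P = 1472/3 ≈ 490.6667 and q = 1949/3 ≈ 649.6667.

649.67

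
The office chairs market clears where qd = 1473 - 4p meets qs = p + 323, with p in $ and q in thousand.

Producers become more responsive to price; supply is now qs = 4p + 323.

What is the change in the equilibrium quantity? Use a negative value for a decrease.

+345

Original equilibrium: 1473 - 4p = p + 323 gives 1150 = 5p, so p = 230 and q = 553.
With the change applied: demand qd = 1473 - 4p, supply qs = 4p + 323.
Clearing the new market: 1473 - 4p = 4p + 323, so p = 143.75 and q = 898.
Δq = 898 − 553 = +345.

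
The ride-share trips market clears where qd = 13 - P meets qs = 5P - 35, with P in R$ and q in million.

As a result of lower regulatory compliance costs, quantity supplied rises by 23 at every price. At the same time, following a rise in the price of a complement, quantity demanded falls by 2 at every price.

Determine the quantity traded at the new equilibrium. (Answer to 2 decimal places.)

7.17

Solve the original market: 13 - P = 5P - 35, hence P = 8 and q = 5.
The new curves are qd = 11 - P (demand) and qs = 5P - 12 (supply).
Setting them equal: 11 - P = 5P - 12 → 23 = 6P, so P = 23/6 ≈ 3.8333 and q = 43/6 ≈ 7.1667.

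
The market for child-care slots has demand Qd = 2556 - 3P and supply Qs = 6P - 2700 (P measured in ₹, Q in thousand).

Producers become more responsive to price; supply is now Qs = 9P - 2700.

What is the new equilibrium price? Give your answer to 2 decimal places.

Initially, 2556 - 3P = 6P - 2700, so 5256 = 9P and P = 584, Q = 804.
With the change applied: demand Qd = 2556 - 3P, supply Qs = 9P - 2700.
New equilibrium: 2556 - 3P = 9P - 2700 ⇒ 5256 = 12P ⇒ P = 438, Q = 1242.

438.00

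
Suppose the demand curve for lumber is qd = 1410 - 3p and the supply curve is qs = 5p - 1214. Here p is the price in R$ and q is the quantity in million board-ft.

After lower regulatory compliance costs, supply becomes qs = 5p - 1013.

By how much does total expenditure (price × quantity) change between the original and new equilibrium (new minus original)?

Solve the original market: 1410 - 3p = 5p - 1214, hence p = 328 and q = 426.
With the change applied: demand qd = 1410 - 3p, supply qs = 5p - 1013.
Equate the new curves: 1410 - 3p = 5p - 1013, giving 2423 = 8p, p = 302.875, q = 501.375.
Expenditure moves from 328×426 = 139728 to 302.875×501.375 = 151853.953125; change = +12125.953125.

+12125.953125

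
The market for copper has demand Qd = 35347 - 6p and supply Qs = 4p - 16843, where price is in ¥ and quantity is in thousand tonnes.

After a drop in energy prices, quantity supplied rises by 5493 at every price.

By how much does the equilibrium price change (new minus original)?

Solve the original market: 35347 - 6p = 4p - 16843, hence p = 5219 and Q = 4033.
After the shift, demand is Qd = 35347 - 6p and supply is Qs = 4p - 11350.
Equate the new curves: 35347 - 6p = 4p - 11350, giving 46697 = 10p, p = 4669.7, Q = 7328.8.
Δp = 4669.7 − 5219 = -549.3.

-549.3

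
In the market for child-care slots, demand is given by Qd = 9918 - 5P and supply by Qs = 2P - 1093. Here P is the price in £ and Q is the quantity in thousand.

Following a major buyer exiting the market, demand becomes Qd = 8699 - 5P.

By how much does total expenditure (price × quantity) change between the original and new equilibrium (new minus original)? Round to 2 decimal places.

Original equilibrium: 9918 - 5P = 2P - 1093 gives 11011 = 7P, so P = 1573 and Q = 2053.
The new curves are Qd = 8699 - 5P (demand) and Qs = 2P - 1093 (supply).
Setting them equal: 8699 - 5P = 2P - 1093 → 9792 = 7P, so P = 9792/7 ≈ 1398.8571 and Q = 11933/7 ≈ 1704.7143.
Expenditure moves from 1573×2053 = 3229369 to 1398.8571×1704.7143 = 2384651.7551; change = -844717.24.

-844717.24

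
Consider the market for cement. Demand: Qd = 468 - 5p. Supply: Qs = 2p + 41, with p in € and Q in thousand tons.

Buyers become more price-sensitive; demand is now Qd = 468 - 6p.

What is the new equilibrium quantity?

147.75

Original equilibrium: 468 - 5p = 2p + 41 gives 427 = 7p, so p = 61 and Q = 163.
The shock moves the curves to Qd = 468 - 6p and Qs = 2p + 41.
Equate the new curves: 468 - 6p = 2p + 41, giving 427 = 8p, p = 53.375, Q = 147.75.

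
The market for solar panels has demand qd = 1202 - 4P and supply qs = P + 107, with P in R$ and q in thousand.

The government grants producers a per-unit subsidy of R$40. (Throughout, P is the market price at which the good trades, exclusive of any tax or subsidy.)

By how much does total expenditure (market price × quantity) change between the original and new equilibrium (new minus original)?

Solve the original market: 1202 - 4P = P + 107, hence P = 219 and q = 326.
Since sellers receive the price plus the subsidy, the effective supply curve becomes qs = P + 147.
Setting them equal: 1202 - 4P = P + 147 → 1055 = 5P, so P = 211 and q = 358.
Expenditure moves from 219×326 = 71394 to 211×358 = 75538; change = +4144.

+4144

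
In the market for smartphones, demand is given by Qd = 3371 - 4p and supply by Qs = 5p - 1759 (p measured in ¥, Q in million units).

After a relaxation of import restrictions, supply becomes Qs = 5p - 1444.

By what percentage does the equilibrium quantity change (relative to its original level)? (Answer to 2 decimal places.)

Initially, 3371 - 4p = 5p - 1759, so 5130 = 9p and p = 570, Q = 1091.
After the shift, demand is Qd = 3371 - 4p and supply is Qs = 5p - 1444.
New equilibrium: 3371 - 4p = 5p - 1444 ⇒ 4815 = 9p ⇒ p = 535, Q = 1231.
%ΔQ = (1231 − 1091) / 1091 × 100 = +12.83%.

+12.83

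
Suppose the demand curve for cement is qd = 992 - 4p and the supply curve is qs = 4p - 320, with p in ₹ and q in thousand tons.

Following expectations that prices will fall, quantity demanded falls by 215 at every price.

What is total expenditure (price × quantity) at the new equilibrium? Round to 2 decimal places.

31333.06

Initially, 992 - 4p = 4p - 320, so 1312 = 8p and p = 164, q = 336.
The shock moves the curves to qd = 777 - 4p and qs = 4p - 320.
Setting them equal: 777 - 4p = 4p - 320 → 1097 = 8p, so p = 137.125 and q = 228.5.
New expenditure = 137.125 × 228.5 = 31333.06.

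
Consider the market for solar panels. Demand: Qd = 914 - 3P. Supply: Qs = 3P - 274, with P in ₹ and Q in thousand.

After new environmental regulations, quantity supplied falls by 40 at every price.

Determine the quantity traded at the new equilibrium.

300

Original equilibrium: 914 - 3P = 3P - 274 gives 1188 = 6P, so P = 198 and Q = 320.
With the change applied: demand Qd = 914 - 3P, supply Qs = 3P - 314.
New equilibrium: 914 - 3P = 3P - 314 ⇒ 1228 = 6P ⇒ P = 614/3 ≈ 204.6667, Q = 300.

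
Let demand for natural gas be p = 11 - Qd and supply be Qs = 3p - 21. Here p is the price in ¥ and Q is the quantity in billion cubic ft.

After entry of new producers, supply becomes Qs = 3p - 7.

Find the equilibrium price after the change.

4.5

Original equilibrium: 11 - p = 3p - 21 gives 32 = 4p, so p = 8 and Q = 3.
With the change applied: demand Qd = 11 - p, supply Qs = 3p - 7.
Clearing the new market: 11 - p = 3p - 7, so p = 4.5 and Q = 6.5.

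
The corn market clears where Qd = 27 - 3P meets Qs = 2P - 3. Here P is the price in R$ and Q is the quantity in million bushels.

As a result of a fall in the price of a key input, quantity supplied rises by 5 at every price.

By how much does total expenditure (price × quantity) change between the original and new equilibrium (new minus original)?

+6

Initially, 27 - 3P = 2P - 3, so 30 = 5P and P = 6, Q = 9.
The shock moves the curves to Qd = 27 - 3P and Qs = 2P + 2.
Equate the new curves: 27 - 3P = 2P + 2, giving 25 = 5P, P = 5, Q = 12.
Expenditure moves from 6×9 = 54 to 5×12 = 60; change = +6.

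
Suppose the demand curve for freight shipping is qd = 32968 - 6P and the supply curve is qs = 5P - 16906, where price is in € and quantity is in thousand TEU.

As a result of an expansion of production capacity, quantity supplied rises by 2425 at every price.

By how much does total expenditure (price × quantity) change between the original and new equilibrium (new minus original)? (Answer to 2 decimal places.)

+4434944.21

Before the shock: 32968 - 6P = 5P - 16906 ⇒ 49874 = 11P ⇒ P = 4534, q = 5764.
The shock moves the curves to qd = 32968 - 6P and qs = 5P - 14481.
Clearing the new market: 32968 - 6P = 5P - 14481, so P = 47449/11 ≈ 4313.5455 and q = 77954/11 ≈ 7086.7273.
Expenditure moves from 4534×5764 = 26133976 to 4313.5455×7086.7273 = 30568920.2149; change = +4434944.21.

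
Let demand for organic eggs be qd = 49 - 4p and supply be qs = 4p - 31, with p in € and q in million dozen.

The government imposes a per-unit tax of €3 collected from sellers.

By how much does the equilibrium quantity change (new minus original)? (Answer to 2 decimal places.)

-6.00

Initially, 49 - 4p = 4p - 31, so 80 = 8p and p = 10, q = 9.
Since sellers keep the price net of the tax, the effective supply curve becomes qs = 4p - 43.
New equilibrium: 49 - 4p = 4p - 43 ⇒ 92 = 8p ⇒ p = 11.5, q = 3.
Δq = 3 − 9 = -6.00.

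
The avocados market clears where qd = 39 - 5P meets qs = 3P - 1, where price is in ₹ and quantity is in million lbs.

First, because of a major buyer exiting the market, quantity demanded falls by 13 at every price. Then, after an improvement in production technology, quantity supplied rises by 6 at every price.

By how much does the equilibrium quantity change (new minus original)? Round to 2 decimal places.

-1.13

Initially, 39 - 5P = 3P - 1, so 40 = 8P and P = 5, q = 14.
With the change applied: demand qd = 26 - 5P, supply qs = 3P + 5.
Clearing the new market: 26 - 5P = 3P + 5, so P = 2.625 and q = 12.875.
Δq = 12.875 − 14 = -1.13.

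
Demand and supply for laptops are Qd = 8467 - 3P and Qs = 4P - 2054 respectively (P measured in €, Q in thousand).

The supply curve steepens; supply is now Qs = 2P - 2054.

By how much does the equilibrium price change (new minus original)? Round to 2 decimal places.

Initially, 8467 - 3P = 4P - 2054, so 10521 = 7P and P = 1503, Q = 3958.
With the change applied: demand Qd = 8467 - 3P, supply Qs = 2P - 2054.
New equilibrium: 8467 - 3P = 2P - 2054 ⇒ 10521 = 5P ⇒ P = 2104.2, Q = 2154.4.
ΔP = 2104.2 − 1503 = +601.20.

+601.20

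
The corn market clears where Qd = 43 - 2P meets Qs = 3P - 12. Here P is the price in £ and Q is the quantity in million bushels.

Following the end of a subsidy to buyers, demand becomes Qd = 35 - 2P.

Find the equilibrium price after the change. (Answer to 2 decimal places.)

Before the shock: 43 - 2P = 3P - 12 ⇒ 55 = 5P ⇒ P = 11, Q = 21.
After the shift, demand is Qd = 35 - 2P and supply is Qs = 3P - 12.
Setting them equal: 35 - 2P = 3P - 12 → 47 = 5P, so P = 9.4 and Q = 16.2.

9.40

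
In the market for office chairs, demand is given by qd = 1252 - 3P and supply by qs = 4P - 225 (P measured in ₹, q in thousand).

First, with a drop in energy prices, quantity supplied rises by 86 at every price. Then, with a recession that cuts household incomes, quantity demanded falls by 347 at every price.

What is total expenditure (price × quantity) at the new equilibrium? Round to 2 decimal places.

68243.51

Solve the original market: 1252 - 3P = 4P - 225, hence P = 211 and q = 619.
The shock moves the curves to qd = 905 - 3P and qs = 4P - 139.
Equate the new curves: 905 - 3P = 4P - 139, giving 1044 = 7P, P = 1044/7 ≈ 149.1429, q = 3203/7 ≈ 457.5714.
New expenditure = 149.1429 × 457.5714 = 68243.51.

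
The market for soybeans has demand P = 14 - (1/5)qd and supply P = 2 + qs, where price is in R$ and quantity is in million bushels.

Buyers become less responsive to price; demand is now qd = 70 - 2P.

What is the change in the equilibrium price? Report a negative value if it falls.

Original equilibrium: 70 - 5P = P - 2 gives 72 = 6P, so P = 12 and q = 10.
The new curves are qd = 70 - 2P (demand) and qs = P - 2 (supply).
New equilibrium: 70 - 2P = P - 2 ⇒ 72 = 3P ⇒ P = 24, q = 22.
ΔP = 24 − 12 = +12.

+12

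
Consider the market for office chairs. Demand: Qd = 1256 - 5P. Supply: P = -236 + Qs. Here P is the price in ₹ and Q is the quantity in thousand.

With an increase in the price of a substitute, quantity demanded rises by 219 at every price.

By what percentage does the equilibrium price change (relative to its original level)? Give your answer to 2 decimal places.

Original equilibrium: 1256 - 5P = P + 236 gives 1020 = 6P, so P = 170 and Q = 406.
The new curves are Qd = 1475 - 5P (demand) and Qs = P + 236 (supply).
Setting them equal: 1475 - 5P = P + 236 → 1239 = 6P, so P = 206.5 and Q = 442.5.
%ΔP = (206.5 − 170) / 170 × 100 = +21.47%.

+21.47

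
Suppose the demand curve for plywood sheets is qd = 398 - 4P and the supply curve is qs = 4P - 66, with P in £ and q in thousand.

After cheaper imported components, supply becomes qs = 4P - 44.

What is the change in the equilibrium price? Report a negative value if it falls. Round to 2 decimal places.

-2.75

Solve the original market: 398 - 4P = 4P - 66, hence P = 58 and q = 166.
The shock moves the curves to qd = 398 - 4P and qs = 4P - 44.
New equilibrium: 398 - 4P = 4P - 44 ⇒ 442 = 8P ⇒ P = 55.25, q = 177.
ΔP = 55.25 − 58 = -2.75.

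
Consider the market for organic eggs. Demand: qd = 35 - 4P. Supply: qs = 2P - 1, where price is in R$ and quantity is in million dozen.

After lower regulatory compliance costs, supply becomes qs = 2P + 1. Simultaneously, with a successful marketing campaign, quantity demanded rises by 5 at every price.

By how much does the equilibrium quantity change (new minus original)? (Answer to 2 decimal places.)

Before the shock: 35 - 4P = 2P - 1 ⇒ 36 = 6P ⇒ P = 6, q = 11.
The new curves are qd = 40 - 4P (demand) and qs = 2P + 1 (supply).
Equate the new curves: 40 - 4P = 2P + 1, giving 39 = 6P, P = 6.5, q = 14.
Δq = 14 − 11 = +3.00.

+3.00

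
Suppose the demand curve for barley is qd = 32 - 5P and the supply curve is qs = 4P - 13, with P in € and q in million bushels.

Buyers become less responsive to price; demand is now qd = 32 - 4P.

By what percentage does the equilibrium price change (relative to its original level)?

Initially, 32 - 5P = 4P - 13, so 45 = 9P and P = 5, q = 7.
After the shift, demand is qd = 32 - 4P and supply is qs = 4P - 13.
Setting them equal: 32 - 4P = 4P - 13 → 45 = 8P, so P = 5.625 and q = 9.5.
%ΔP = (5.625 − 5) / 5 × 100 = +12.5%.

+12.5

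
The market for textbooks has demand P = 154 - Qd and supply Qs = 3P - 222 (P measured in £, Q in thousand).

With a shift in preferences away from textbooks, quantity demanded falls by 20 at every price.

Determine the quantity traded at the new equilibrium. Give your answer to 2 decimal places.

45.00

Initially, 154 - P = 3P - 222, so 376 = 4P and P = 94, Q = 60.
The new curves are Qd = 134 - P (demand) and Qs = 3P - 222 (supply).
Clearing the new market: 134 - P = 3P - 222, so P = 89 and Q = 45.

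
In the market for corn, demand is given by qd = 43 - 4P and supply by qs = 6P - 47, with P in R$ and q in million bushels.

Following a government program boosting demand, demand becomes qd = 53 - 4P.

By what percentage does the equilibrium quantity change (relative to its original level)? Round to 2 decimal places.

+85.71

Solve the original market: 43 - 4P = 6P - 47, hence P = 9 and q = 7.
The new curves are qd = 53 - 4P (demand) and qs = 6P - 47 (supply).
Clearing the new market: 53 - 4P = 6P - 47, so P = 10 and q = 13.
%Δq = (13 − 7) / 7 × 100 = +85.71%.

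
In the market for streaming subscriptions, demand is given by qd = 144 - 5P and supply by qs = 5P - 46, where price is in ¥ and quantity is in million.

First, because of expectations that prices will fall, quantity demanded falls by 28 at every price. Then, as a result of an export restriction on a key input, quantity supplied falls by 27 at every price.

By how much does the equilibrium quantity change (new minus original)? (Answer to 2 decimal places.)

-27.50

Initially, 144 - 5P = 5P - 46, so 190 = 10P and P = 19, q = 49.
The shock moves the curves to qd = 116 - 5P and qs = 5P - 73.
Setting them equal: 116 - 5P = 5P - 73 → 189 = 10P, so P = 18.9 and q = 21.5.
Δq = 21.5 − 49 = -27.50.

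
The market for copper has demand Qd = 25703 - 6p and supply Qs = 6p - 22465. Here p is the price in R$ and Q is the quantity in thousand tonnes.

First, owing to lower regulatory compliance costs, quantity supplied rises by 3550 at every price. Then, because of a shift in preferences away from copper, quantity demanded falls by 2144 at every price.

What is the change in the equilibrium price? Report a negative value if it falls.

Before the shock: 25703 - 6p = 6p - 22465 ⇒ 48168 = 12p ⇒ p = 4014, Q = 1619.
With the change applied: demand Qd = 23559 - 6p, supply Qs = 6p - 18915.
Setting them equal: 23559 - 6p = 6p - 18915 → 42474 = 12p, so p = 3539.5 and Q = 2322.
Δp = 3539.5 − 4014 = -474.5.

-474.5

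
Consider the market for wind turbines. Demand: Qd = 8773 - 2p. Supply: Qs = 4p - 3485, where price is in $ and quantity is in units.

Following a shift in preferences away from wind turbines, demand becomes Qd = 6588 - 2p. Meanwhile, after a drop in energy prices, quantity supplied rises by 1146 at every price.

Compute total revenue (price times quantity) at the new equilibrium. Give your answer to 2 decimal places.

Solve the original market: 8773 - 2p = 4p - 3485, hence p = 2043 and Q = 4687.
After the shift, demand is Qd = 6588 - 2p and supply is Qs = 4p - 2339.
New equilibrium: 6588 - 2p = 4p - 2339 ⇒ 8927 = 6p ⇒ p = 8927/6 ≈ 1487.8333, Q = 10837/3 ≈ 3612.3333.
New expenditure = 1487.8333 × 3612.3333 = 5374549.94.

5374549.94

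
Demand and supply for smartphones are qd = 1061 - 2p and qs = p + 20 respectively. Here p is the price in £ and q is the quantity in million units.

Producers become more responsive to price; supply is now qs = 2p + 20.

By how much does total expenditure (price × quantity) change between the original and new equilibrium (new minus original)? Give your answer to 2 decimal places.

+13316.13

Solve the original market: 1061 - 2p = p + 20, hence p = 347 and q = 367.
The shock moves the curves to qd = 1061 - 2p and qs = 2p + 20.
Equate the new curves: 1061 - 2p = 2p + 20, giving 1041 = 4p, p = 260.25, q = 540.5.
Expenditure moves from 347×367 = 127349 to 260.25×540.5 = 140665.125; change = +13316.13.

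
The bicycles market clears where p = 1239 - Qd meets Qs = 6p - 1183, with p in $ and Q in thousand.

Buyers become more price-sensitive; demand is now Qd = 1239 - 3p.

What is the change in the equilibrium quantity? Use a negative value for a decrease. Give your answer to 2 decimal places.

Solve the original market: 1239 - p = 6p - 1183, hence p = 346 and Q = 893.
With the change applied: demand Qd = 1239 - 3p, supply Qs = 6p - 1183.
Setting them equal: 1239 - 3p = 6p - 1183 → 2422 = 9p, so p = 2422/9 ≈ 269.1111 and Q = 1295/3 ≈ 431.6667.
ΔQ = 431.6667 − 893 = -461.33.

-461.33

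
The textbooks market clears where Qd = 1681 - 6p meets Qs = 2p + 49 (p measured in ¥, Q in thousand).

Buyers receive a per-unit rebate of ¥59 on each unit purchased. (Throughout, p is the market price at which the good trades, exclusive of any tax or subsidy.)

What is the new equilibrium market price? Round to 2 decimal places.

Solve the original market: 1681 - 6p = 2p + 49, hence p = 204 and Q = 457.
Since buyers' out-of-pocket price is the market price minus the rebate, the effective demand curve becomes Qd = 2035 - 6p.
New equilibrium: 2035 - 6p = 2p + 49 ⇒ 1986 = 8p ⇒ p = 248.25, Q = 545.5.

248.25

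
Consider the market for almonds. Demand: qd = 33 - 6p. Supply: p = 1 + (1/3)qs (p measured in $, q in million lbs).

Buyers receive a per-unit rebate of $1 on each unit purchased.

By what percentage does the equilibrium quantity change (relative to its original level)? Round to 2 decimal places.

Initially, 33 - 6p = 3p - 3, so 36 = 9p and p = 4, q = 9.
Since buyers' out-of-pocket price is the market price minus the rebate, the effective demand curve becomes qd = 39 - 6p.
Setting them equal: 39 - 6p = 3p - 3 → 42 = 9p, so p = 14/3 ≈ 4.6667 and q = 11.
%Δq = (11 − 9) / 9 × 100 = +22.22%.

+22.22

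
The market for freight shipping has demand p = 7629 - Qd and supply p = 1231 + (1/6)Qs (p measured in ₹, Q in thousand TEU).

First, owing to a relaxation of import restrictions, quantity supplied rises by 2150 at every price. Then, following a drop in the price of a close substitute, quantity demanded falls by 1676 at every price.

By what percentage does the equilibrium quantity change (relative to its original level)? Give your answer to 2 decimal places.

-20.59

Before the shock: 7629 - p = 6p - 7386 ⇒ 15015 = 7p ⇒ p = 2145, Q = 5484.
The shock moves the curves to Qd = 5953 - p and Qs = 6p - 5236.
Clearing the new market: 5953 - p = 6p - 5236, so p = 11189/7 ≈ 1598.4286 and Q = 30482/7 ≈ 4354.5714.
%ΔQ = (4354.5714 − 5484) / 5484 × 100 = -20.59%.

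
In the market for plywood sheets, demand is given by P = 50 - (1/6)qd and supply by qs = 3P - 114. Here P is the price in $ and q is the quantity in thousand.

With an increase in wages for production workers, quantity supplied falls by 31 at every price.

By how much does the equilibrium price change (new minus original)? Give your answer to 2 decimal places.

+3.44

Original equilibrium: 300 - 6P = 3P - 114 gives 414 = 9P, so P = 46 and q = 24.
After the shift, demand is qd = 300 - 6P and supply is qs = 3P - 145.
Equate the new curves: 300 - 6P = 3P - 145, giving 445 = 9P, P = 445/9 ≈ 49.4444, q = 10/3 ≈ 3.3333.
ΔP = 49.4444 − 46 = +3.44.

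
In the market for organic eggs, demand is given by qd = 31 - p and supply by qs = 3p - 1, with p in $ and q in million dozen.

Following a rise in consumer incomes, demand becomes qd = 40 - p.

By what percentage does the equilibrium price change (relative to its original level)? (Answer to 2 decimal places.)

Initially, 31 - p = 3p - 1, so 32 = 4p and p = 8, q = 23.
With the change applied: demand qd = 40 - p, supply qs = 3p - 1.
Equate the new curves: 40 - p = 3p - 1, giving 41 = 4p, p = 10.25, q = 29.75.
%Δp = (10.25 − 8) / 8 × 100 = +28.13%.

+28.13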